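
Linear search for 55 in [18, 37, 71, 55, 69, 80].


i=0: 18!=55
i=1: 37!=55
i=2: 71!=55
i=3: 55==55 found!

Found at 3, 4 comps


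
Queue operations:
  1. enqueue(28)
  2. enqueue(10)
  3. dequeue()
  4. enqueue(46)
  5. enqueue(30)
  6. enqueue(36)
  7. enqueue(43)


enqueue(28) -> [28]
enqueue(10) -> [28, 10]
dequeue()->28, [10]
enqueue(46) -> [10, 46]
enqueue(30) -> [10, 46, 30]
enqueue(36) -> [10, 46, 30, 36]
enqueue(43) -> [10, 46, 30, 36, 43]

Final queue: [10, 46, 30, 36, 43]


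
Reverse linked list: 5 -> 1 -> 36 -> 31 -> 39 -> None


Step 1: curr=5, set curr.next=prev(None) | reversed so far: 5
Step 2: curr=1, set curr.next=prev(5) | reversed so far: 1 -> 5
Step 3: curr=36, set curr.next=prev(1) | reversed so far: 36 -> 1 -> 5
Step 4: curr=31, set curr.next=prev(36) | reversed so far: 31 -> 36 -> 1 -> 5
Step 5: curr=39, set curr.next=prev(31) | reversed so far: 39 -> 31 -> 36 -> 1 -> 5

39 -> 31 -> 36 -> 1 -> 5 -> None


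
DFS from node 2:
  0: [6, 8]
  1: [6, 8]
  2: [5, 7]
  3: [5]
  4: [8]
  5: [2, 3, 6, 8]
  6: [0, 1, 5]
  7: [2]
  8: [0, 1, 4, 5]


Visit 2, push [7, 5]
Visit 5, push [8, 6, 3]
Visit 3, push []
Visit 6, push [1, 0]
Visit 0, push [8]
Visit 8, push [4, 1]
Visit 1, push []
Visit 4, push []
Visit 7, push []

DFS order: [2, 5, 3, 6, 0, 8, 1, 4, 7]


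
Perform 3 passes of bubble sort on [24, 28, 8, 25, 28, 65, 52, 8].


Initial: [24, 28, 8, 25, 28, 65, 52, 8]
Pass 1: [24, 8, 25, 28, 28, 52, 8, 65] (4 swaps)
Pass 2: [8, 24, 25, 28, 28, 8, 52, 65] (2 swaps)
Pass 3: [8, 24, 25, 28, 8, 28, 52, 65] (1 swaps)

After 3 passes: [8, 24, 25, 28, 8, 28, 52, 65]


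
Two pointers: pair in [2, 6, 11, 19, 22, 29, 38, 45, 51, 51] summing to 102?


lo=0(2)+hi=9(51)=53
lo=1(6)+hi=9(51)=57
lo=2(11)+hi=9(51)=62
lo=3(19)+hi=9(51)=70
lo=4(22)+hi=9(51)=73
lo=5(29)+hi=9(51)=80
lo=6(38)+hi=9(51)=89
lo=7(45)+hi=9(51)=96
lo=8(51)+hi=9(51)=102

Yes: 51+51=102


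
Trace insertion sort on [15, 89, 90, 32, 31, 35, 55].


Initial: [15, 89, 90, 32, 31, 35, 55]
Insert 89: [15, 89, 90, 32, 31, 35, 55]
Insert 90: [15, 89, 90, 32, 31, 35, 55]
Insert 32: [15, 32, 89, 90, 31, 35, 55]
Insert 31: [15, 31, 32, 89, 90, 35, 55]
Insert 35: [15, 31, 32, 35, 89, 90, 55]
Insert 55: [15, 31, 32, 35, 55, 89, 90]

Sorted: [15, 31, 32, 35, 55, 89, 90]


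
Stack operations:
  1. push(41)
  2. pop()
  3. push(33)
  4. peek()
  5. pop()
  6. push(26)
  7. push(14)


push(41) -> [41]
pop()->41, []
push(33) -> [33]
peek()->33
pop()->33, []
push(26) -> [26]
push(14) -> [26, 14]

Final stack: [26, 14]


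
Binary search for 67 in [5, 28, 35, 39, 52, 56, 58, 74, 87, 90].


Step 1: lo=0, hi=9, mid=4, val=52
Step 2: lo=5, hi=9, mid=7, val=74
Step 3: lo=5, hi=6, mid=5, val=56
Step 4: lo=6, hi=6, mid=6, val=58

Not found


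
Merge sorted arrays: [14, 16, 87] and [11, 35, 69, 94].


Take 11 from B
Take 14 from A
Take 16 from A
Take 35 from B
Take 69 from B
Take 87 from A

Merged: [11, 14, 16, 35, 69, 87, 94]


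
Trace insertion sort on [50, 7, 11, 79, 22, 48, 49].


Initial: [50, 7, 11, 79, 22, 48, 49]
Insert 7: [7, 50, 11, 79, 22, 48, 49]
Insert 11: [7, 11, 50, 79, 22, 48, 49]
Insert 79: [7, 11, 50, 79, 22, 48, 49]
Insert 22: [7, 11, 22, 50, 79, 48, 49]
Insert 48: [7, 11, 22, 48, 50, 79, 49]
Insert 49: [7, 11, 22, 48, 49, 50, 79]

Sorted: [7, 11, 22, 48, 49, 50, 79]


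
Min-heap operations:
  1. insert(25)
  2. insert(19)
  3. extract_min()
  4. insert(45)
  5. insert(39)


insert(25) -> [25]
insert(19) -> [19, 25]
extract_min()->19, [25]
insert(45) -> [25, 45]
insert(39) -> [25, 45, 39]

Final heap: [25, 45, 39]


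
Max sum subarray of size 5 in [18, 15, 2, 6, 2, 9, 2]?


[0:5]: 43
[1:6]: 34
[2:7]: 21

Max: 43 at [0:5]


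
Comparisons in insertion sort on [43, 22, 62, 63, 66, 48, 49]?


Algorithm: insertion sort
Input: [43, 22, 62, 63, 66, 48, 49]
Sorted: [22, 43, 48, 49, 62, 63, 66]

12


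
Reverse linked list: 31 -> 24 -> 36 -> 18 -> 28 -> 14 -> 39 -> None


Step 1: curr=31, set curr.next=prev(None) | reversed so far: 31
Step 2: curr=24, set curr.next=prev(31) | reversed so far: 24 -> 31
Step 3: curr=36, set curr.next=prev(24) | reversed so far: 36 -> 24 -> 31
Step 4: curr=18, set curr.next=prev(36) | reversed so far: 18 -> 36 -> 24 -> 31
Step 5: curr=28, set curr.next=prev(18) | reversed so far: 28 -> 18 -> 36 -> 24 -> 31
Step 6: curr=14, set curr.next=prev(28) | reversed so far: 14 -> 28 -> 18 -> 36 -> 24 -> 31
Step 7: curr=39, set curr.next=prev(14) | reversed so far: 39 -> 14 -> 28 -> 18 -> 36 -> 24 -> 31

39 -> 14 -> 28 -> 18 -> 36 -> 24 -> 31 -> None


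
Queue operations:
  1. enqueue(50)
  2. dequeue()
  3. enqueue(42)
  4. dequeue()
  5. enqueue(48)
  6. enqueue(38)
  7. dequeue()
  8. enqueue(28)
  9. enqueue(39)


enqueue(50) -> [50]
dequeue()->50, []
enqueue(42) -> [42]
dequeue()->42, []
enqueue(48) -> [48]
enqueue(38) -> [48, 38]
dequeue()->48, [38]
enqueue(28) -> [38, 28]
enqueue(39) -> [38, 28, 39]

Final queue: [38, 28, 39]


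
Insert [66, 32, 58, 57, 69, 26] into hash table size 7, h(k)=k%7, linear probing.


Insert 66: h=3 -> slot 3
Insert 32: h=4 -> slot 4
Insert 58: h=2 -> slot 2
Insert 57: h=1 -> slot 1
Insert 69: h=6 -> slot 6
Insert 26: h=5 -> slot 5

Table: [None, 57, 58, 66, 32, 26, 69]


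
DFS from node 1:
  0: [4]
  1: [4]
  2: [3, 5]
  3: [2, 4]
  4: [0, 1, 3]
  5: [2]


Visit 1, push [4]
Visit 4, push [3, 0]
Visit 0, push []
Visit 3, push [2]
Visit 2, push [5]
Visit 5, push []

DFS order: [1, 4, 0, 3, 2, 5]


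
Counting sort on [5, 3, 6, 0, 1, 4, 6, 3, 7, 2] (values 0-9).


Input: [5, 3, 6, 0, 1, 4, 6, 3, 7, 2]
Counts: [1, 1, 1, 2, 1, 1, 2, 1, 0, 0]

Sorted: [0, 1, 2, 3, 3, 4, 5, 6, 6, 7]


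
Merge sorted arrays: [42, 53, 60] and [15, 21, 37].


Take 15 from B
Take 21 from B
Take 37 from B

Merged: [15, 21, 37, 42, 53, 60]


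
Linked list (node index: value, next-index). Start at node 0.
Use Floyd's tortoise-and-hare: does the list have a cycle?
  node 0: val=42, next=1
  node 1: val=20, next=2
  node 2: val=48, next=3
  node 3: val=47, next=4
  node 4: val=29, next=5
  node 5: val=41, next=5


Floyd's tortoise (slow, +1) and hare (fast, +2):
  init: slow=0, fast=0
  step 1: slow=1, fast=2
  step 2: slow=2, fast=4
  step 3: slow=3, fast=5
  step 4: slow=4, fast=5
  step 5: slow=5, fast=5
  slow == fast at node 5: cycle detected

Cycle: yes


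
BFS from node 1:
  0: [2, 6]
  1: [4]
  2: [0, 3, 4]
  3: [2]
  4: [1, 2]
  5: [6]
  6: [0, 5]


Visit 1, enqueue [4]
Visit 4, enqueue [2]
Visit 2, enqueue [0, 3]
Visit 0, enqueue [6]
Visit 3, enqueue []
Visit 6, enqueue [5]
Visit 5, enqueue []

BFS order: [1, 4, 2, 0, 3, 6, 5]


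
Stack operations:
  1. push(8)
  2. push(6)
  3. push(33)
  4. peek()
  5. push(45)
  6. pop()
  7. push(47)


push(8) -> [8]
push(6) -> [8, 6]
push(33) -> [8, 6, 33]
peek()->33
push(45) -> [8, 6, 33, 45]
pop()->45, [8, 6, 33]
push(47) -> [8, 6, 33, 47]

Final stack: [8, 6, 33, 47]


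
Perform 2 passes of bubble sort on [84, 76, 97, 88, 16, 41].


Initial: [84, 76, 97, 88, 16, 41]
Pass 1: [76, 84, 88, 16, 41, 97] (4 swaps)
Pass 2: [76, 84, 16, 41, 88, 97] (2 swaps)

After 2 passes: [76, 84, 16, 41, 88, 97]


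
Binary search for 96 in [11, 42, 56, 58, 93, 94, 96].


Step 1: lo=0, hi=6, mid=3, val=58
Step 2: lo=4, hi=6, mid=5, val=94
Step 3: lo=6, hi=6, mid=6, val=96

Found at index 6


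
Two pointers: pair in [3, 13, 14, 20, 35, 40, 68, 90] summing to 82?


lo=0(3)+hi=7(90)=93
lo=0(3)+hi=6(68)=71
lo=1(13)+hi=6(68)=81
lo=2(14)+hi=6(68)=82

Yes: 14+68=82


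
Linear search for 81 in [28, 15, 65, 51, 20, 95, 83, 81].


i=0: 28!=81
i=1: 15!=81
i=2: 65!=81
i=3: 51!=81
i=4: 20!=81
i=5: 95!=81
i=6: 83!=81
i=7: 81==81 found!

Found at 7, 8 comps


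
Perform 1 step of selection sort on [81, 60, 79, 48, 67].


Initial: [81, 60, 79, 48, 67]
Step 1: min=48 at 3
  Swap: [48, 60, 79, 81, 67]

After 1 step: [48, 60, 79, 81, 67]


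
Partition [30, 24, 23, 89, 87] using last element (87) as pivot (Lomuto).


Pivot: 87
  30 <= 87: advance i (no swap)
  24 <= 87: advance i (no swap)
  23 <= 87: advance i (no swap)
Place pivot at 3: [30, 24, 23, 87, 89]

Partitioned: [30, 24, 23, 87, 89]


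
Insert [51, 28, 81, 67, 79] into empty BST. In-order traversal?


Insert 51: root
Insert 28: L from 51
Insert 81: R from 51
Insert 67: R from 51 -> L from 81
Insert 79: R from 51 -> L from 81 -> R from 67

In-order: [28, 51, 67, 79, 81]


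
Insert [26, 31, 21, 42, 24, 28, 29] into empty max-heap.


Insert 26: [26]
Insert 31: [31, 26]
Insert 21: [31, 26, 21]
Insert 42: [42, 31, 21, 26]
Insert 24: [42, 31, 21, 26, 24]
Insert 28: [42, 31, 28, 26, 24, 21]
Insert 29: [42, 31, 29, 26, 24, 21, 28]

Final heap: [42, 31, 29, 26, 24, 21, 28]


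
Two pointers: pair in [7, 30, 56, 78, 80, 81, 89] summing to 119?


lo=0(7)+hi=6(89)=96
lo=1(30)+hi=6(89)=119

Yes: 30+89=119


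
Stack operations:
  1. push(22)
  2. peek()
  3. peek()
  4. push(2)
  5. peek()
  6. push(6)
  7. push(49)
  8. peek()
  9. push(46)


push(22) -> [22]
peek()->22
peek()->22
push(2) -> [22, 2]
peek()->2
push(6) -> [22, 2, 6]
push(49) -> [22, 2, 6, 49]
peek()->49
push(46) -> [22, 2, 6, 49, 46]

Final stack: [22, 2, 6, 49, 46]


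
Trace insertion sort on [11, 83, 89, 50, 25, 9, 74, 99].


Initial: [11, 83, 89, 50, 25, 9, 74, 99]
Insert 83: [11, 83, 89, 50, 25, 9, 74, 99]
Insert 89: [11, 83, 89, 50, 25, 9, 74, 99]
Insert 50: [11, 50, 83, 89, 25, 9, 74, 99]
Insert 25: [11, 25, 50, 83, 89, 9, 74, 99]
Insert 9: [9, 11, 25, 50, 83, 89, 74, 99]
Insert 74: [9, 11, 25, 50, 74, 83, 89, 99]
Insert 99: [9, 11, 25, 50, 74, 83, 89, 99]

Sorted: [9, 11, 25, 50, 74, 83, 89, 99]


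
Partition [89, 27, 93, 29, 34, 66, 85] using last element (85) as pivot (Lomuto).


Pivot: 85
  27 <= 85: swap -> [27, 89, 93, 29, 34, 66, 85]
  29 <= 85: swap -> [27, 29, 93, 89, 34, 66, 85]
  34 <= 85: swap -> [27, 29, 34, 89, 93, 66, 85]
  66 <= 85: swap -> [27, 29, 34, 66, 93, 89, 85]
Place pivot at 4: [27, 29, 34, 66, 85, 89, 93]

Partitioned: [27, 29, 34, 66, 85, 89, 93]


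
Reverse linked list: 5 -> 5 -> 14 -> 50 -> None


Step 1: curr=5, set curr.next=prev(None) | reversed so far: 5
Step 2: curr=5, set curr.next=prev(5) | reversed so far: 5 -> 5
Step 3: curr=14, set curr.next=prev(5) | reversed so far: 14 -> 5 -> 5
Step 4: curr=50, set curr.next=prev(14) | reversed so far: 50 -> 14 -> 5 -> 5

50 -> 14 -> 5 -> 5 -> None


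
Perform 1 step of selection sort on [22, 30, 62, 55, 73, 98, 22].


Initial: [22, 30, 62, 55, 73, 98, 22]
Step 1: min=22 at 0
  Swap: [22, 30, 62, 55, 73, 98, 22]

After 1 step: [22, 30, 62, 55, 73, 98, 22]


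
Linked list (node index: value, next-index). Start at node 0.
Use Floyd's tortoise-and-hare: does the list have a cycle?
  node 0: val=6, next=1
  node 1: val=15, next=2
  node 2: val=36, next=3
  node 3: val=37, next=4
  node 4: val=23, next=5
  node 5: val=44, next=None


Floyd's tortoise (slow, +1) and hare (fast, +2):
  init: slow=0, fast=0
  step 1: slow=1, fast=2
  step 2: slow=2, fast=4
  step 3: fast 4->5->None, no cycle

Cycle: no


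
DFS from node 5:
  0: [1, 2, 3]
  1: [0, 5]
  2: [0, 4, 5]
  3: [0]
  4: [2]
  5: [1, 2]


Visit 5, push [2, 1]
Visit 1, push [0]
Visit 0, push [3, 2]
Visit 2, push [4]
Visit 4, push []
Visit 3, push []

DFS order: [5, 1, 0, 2, 4, 3]


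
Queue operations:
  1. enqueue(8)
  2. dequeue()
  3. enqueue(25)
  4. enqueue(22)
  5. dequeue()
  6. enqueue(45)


enqueue(8) -> [8]
dequeue()->8, []
enqueue(25) -> [25]
enqueue(22) -> [25, 22]
dequeue()->25, [22]
enqueue(45) -> [22, 45]

Final queue: [22, 45]


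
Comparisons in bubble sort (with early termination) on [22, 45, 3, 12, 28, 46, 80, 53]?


Algorithm: bubble sort (with early termination)
Input: [22, 45, 3, 12, 28, 46, 80, 53]
Sorted: [3, 12, 22, 28, 45, 46, 53, 80]

18


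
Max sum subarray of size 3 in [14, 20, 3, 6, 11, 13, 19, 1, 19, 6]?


[0:3]: 37
[1:4]: 29
[2:5]: 20
[3:6]: 30
[4:7]: 43
[5:8]: 33
[6:9]: 39
[7:10]: 26

Max: 43 at [4:7]


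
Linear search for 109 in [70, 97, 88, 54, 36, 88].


i=0: 70!=109
i=1: 97!=109
i=2: 88!=109
i=3: 54!=109
i=4: 36!=109
i=5: 88!=109

Not found, 6 comps


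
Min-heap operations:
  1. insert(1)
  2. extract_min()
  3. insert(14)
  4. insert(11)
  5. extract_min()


insert(1) -> [1]
extract_min()->1, []
insert(14) -> [14]
insert(11) -> [11, 14]
extract_min()->11, [14]

Final heap: [14]


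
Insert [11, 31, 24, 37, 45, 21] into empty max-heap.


Insert 11: [11]
Insert 31: [31, 11]
Insert 24: [31, 11, 24]
Insert 37: [37, 31, 24, 11]
Insert 45: [45, 37, 24, 11, 31]
Insert 21: [45, 37, 24, 11, 31, 21]

Final heap: [45, 37, 24, 11, 31, 21]


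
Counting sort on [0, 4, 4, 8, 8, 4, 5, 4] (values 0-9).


Input: [0, 4, 4, 8, 8, 4, 5, 4]
Counts: [1, 0, 0, 0, 4, 1, 0, 0, 2, 0]

Sorted: [0, 4, 4, 4, 4, 5, 8, 8]


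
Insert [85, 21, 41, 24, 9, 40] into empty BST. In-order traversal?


Insert 85: root
Insert 21: L from 85
Insert 41: L from 85 -> R from 21
Insert 24: L from 85 -> R from 21 -> L from 41
Insert 9: L from 85 -> L from 21
Insert 40: L from 85 -> R from 21 -> L from 41 -> R from 24

In-order: [9, 21, 24, 40, 41, 85]


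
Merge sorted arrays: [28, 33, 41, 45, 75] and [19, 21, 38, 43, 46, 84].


Take 19 from B
Take 21 from B
Take 28 from A
Take 33 from A
Take 38 from B
Take 41 from A
Take 43 from B
Take 45 from A
Take 46 from B
Take 75 from A

Merged: [19, 21, 28, 33, 38, 41, 43, 45, 46, 75, 84]


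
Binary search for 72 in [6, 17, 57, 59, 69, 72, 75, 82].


Step 1: lo=0, hi=7, mid=3, val=59
Step 2: lo=4, hi=7, mid=5, val=72

Found at index 5


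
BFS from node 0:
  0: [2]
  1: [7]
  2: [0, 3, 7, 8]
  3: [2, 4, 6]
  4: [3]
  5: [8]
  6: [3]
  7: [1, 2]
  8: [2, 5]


Visit 0, enqueue [2]
Visit 2, enqueue [3, 7, 8]
Visit 3, enqueue [4, 6]
Visit 7, enqueue [1]
Visit 8, enqueue [5]
Visit 4, enqueue []
Visit 6, enqueue []
Visit 1, enqueue []
Visit 5, enqueue []

BFS order: [0, 2, 3, 7, 8, 4, 6, 1, 5]


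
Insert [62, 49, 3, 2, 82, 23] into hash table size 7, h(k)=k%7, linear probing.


Insert 62: h=6 -> slot 6
Insert 49: h=0 -> slot 0
Insert 3: h=3 -> slot 3
Insert 2: h=2 -> slot 2
Insert 82: h=5 -> slot 5
Insert 23: h=2, 2 probes -> slot 4

Table: [49, None, 2, 3, 23, 82, 62]


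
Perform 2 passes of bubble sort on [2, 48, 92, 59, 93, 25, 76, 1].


Initial: [2, 48, 92, 59, 93, 25, 76, 1]
Pass 1: [2, 48, 59, 92, 25, 76, 1, 93] (4 swaps)
Pass 2: [2, 48, 59, 25, 76, 1, 92, 93] (3 swaps)

After 2 passes: [2, 48, 59, 25, 76, 1, 92, 93]


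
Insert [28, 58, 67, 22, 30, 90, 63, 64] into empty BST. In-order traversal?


Insert 28: root
Insert 58: R from 28
Insert 67: R from 28 -> R from 58
Insert 22: L from 28
Insert 30: R from 28 -> L from 58
Insert 90: R from 28 -> R from 58 -> R from 67
Insert 63: R from 28 -> R from 58 -> L from 67
Insert 64: R from 28 -> R from 58 -> L from 67 -> R from 63

In-order: [22, 28, 30, 58, 63, 64, 67, 90]


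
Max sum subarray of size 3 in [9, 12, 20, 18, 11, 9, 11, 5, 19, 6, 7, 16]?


[0:3]: 41
[1:4]: 50
[2:5]: 49
[3:6]: 38
[4:7]: 31
[5:8]: 25
[6:9]: 35
[7:10]: 30
[8:11]: 32
[9:12]: 29

Max: 50 at [1:4]


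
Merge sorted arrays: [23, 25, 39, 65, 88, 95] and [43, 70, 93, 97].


Take 23 from A
Take 25 from A
Take 39 from A
Take 43 from B
Take 65 from A
Take 70 from B
Take 88 from A
Take 93 from B
Take 95 from A

Merged: [23, 25, 39, 43, 65, 70, 88, 93, 95, 97]


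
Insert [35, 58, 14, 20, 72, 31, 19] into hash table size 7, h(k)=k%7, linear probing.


Insert 35: h=0 -> slot 0
Insert 58: h=2 -> slot 2
Insert 14: h=0, 1 probes -> slot 1
Insert 20: h=6 -> slot 6
Insert 72: h=2, 1 probes -> slot 3
Insert 31: h=3, 1 probes -> slot 4
Insert 19: h=5 -> slot 5

Table: [35, 14, 58, 72, 31, 19, 20]


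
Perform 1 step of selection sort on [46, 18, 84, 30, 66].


Initial: [46, 18, 84, 30, 66]
Step 1: min=18 at 1
  Swap: [18, 46, 84, 30, 66]

After 1 step: [18, 46, 84, 30, 66]


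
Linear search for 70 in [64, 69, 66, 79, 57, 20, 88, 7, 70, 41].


i=0: 64!=70
i=1: 69!=70
i=2: 66!=70
i=3: 79!=70
i=4: 57!=70
i=5: 20!=70
i=6: 88!=70
i=7: 7!=70
i=8: 70==70 found!

Found at 8, 9 comps


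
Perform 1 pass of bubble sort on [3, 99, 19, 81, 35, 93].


Initial: [3, 99, 19, 81, 35, 93]
Pass 1: [3, 19, 81, 35, 93, 99] (4 swaps)

After 1 pass: [3, 19, 81, 35, 93, 99]


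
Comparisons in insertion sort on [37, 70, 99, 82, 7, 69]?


Algorithm: insertion sort
Input: [37, 70, 99, 82, 7, 69]
Sorted: [7, 37, 69, 70, 82, 99]

12


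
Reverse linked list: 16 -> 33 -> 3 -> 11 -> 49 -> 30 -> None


Step 1: curr=16, set curr.next=prev(None) | reversed so far: 16
Step 2: curr=33, set curr.next=prev(16) | reversed so far: 33 -> 16
Step 3: curr=3, set curr.next=prev(33) | reversed so far: 3 -> 33 -> 16
Step 4: curr=11, set curr.next=prev(3) | reversed so far: 11 -> 3 -> 33 -> 16
Step 5: curr=49, set curr.next=prev(11) | reversed so far: 49 -> 11 -> 3 -> 33 -> 16
Step 6: curr=30, set curr.next=prev(49) | reversed so far: 30 -> 49 -> 11 -> 3 -> 33 -> 16

30 -> 49 -> 11 -> 3 -> 33 -> 16 -> None


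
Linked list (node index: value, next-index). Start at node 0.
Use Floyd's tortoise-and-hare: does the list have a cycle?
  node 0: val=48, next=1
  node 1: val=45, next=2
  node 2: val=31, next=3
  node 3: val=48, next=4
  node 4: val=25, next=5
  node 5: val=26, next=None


Floyd's tortoise (slow, +1) and hare (fast, +2):
  init: slow=0, fast=0
  step 1: slow=1, fast=2
  step 2: slow=2, fast=4
  step 3: fast 4->5->None, no cycle

Cycle: no


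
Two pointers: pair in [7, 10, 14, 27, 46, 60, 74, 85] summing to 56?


lo=0(7)+hi=7(85)=92
lo=0(7)+hi=6(74)=81
lo=0(7)+hi=5(60)=67
lo=0(7)+hi=4(46)=53
lo=1(10)+hi=4(46)=56

Yes: 10+46=56


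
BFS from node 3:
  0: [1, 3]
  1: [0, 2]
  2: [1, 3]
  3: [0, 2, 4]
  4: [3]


Visit 3, enqueue [0, 2, 4]
Visit 0, enqueue [1]
Visit 2, enqueue []
Visit 4, enqueue []
Visit 1, enqueue []

BFS order: [3, 0, 2, 4, 1]


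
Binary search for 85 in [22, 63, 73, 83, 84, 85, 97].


Step 1: lo=0, hi=6, mid=3, val=83
Step 2: lo=4, hi=6, mid=5, val=85

Found at index 5


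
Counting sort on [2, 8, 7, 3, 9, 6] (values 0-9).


Input: [2, 8, 7, 3, 9, 6]
Counts: [0, 0, 1, 1, 0, 0, 1, 1, 1, 1]

Sorted: [2, 3, 6, 7, 8, 9]


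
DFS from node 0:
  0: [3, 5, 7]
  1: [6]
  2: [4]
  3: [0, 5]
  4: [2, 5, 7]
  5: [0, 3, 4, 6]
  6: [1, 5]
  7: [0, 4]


Visit 0, push [7, 5, 3]
Visit 3, push [5]
Visit 5, push [6, 4]
Visit 4, push [7, 2]
Visit 2, push []
Visit 7, push []
Visit 6, push [1]
Visit 1, push []

DFS order: [0, 3, 5, 4, 2, 7, 6, 1]


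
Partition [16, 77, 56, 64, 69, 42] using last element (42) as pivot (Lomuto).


Pivot: 42
  16 <= 42: advance i (no swap)
Place pivot at 1: [16, 42, 56, 64, 69, 77]

Partitioned: [16, 42, 56, 64, 69, 77]


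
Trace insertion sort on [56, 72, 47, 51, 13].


Initial: [56, 72, 47, 51, 13]
Insert 72: [56, 72, 47, 51, 13]
Insert 47: [47, 56, 72, 51, 13]
Insert 51: [47, 51, 56, 72, 13]
Insert 13: [13, 47, 51, 56, 72]

Sorted: [13, 47, 51, 56, 72]


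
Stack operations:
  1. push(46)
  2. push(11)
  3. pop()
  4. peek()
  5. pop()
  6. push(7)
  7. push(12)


push(46) -> [46]
push(11) -> [46, 11]
pop()->11, [46]
peek()->46
pop()->46, []
push(7) -> [7]
push(12) -> [7, 12]

Final stack: [7, 12]


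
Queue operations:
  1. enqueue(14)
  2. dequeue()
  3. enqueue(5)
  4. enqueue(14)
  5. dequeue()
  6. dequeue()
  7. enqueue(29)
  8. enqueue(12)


enqueue(14) -> [14]
dequeue()->14, []
enqueue(5) -> [5]
enqueue(14) -> [5, 14]
dequeue()->5, [14]
dequeue()->14, []
enqueue(29) -> [29]
enqueue(12) -> [29, 12]

Final queue: [29, 12]


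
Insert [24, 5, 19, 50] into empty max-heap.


Insert 24: [24]
Insert 5: [24, 5]
Insert 19: [24, 5, 19]
Insert 50: [50, 24, 19, 5]

Final heap: [50, 24, 19, 5]


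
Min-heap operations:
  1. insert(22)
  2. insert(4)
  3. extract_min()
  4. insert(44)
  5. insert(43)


insert(22) -> [22]
insert(4) -> [4, 22]
extract_min()->4, [22]
insert(44) -> [22, 44]
insert(43) -> [22, 44, 43]

Final heap: [22, 44, 43]


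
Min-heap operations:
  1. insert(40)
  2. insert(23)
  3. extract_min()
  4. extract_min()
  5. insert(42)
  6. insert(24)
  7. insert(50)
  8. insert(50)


insert(40) -> [40]
insert(23) -> [23, 40]
extract_min()->23, [40]
extract_min()->40, []
insert(42) -> [42]
insert(24) -> [24, 42]
insert(50) -> [24, 42, 50]
insert(50) -> [24, 42, 50, 50]

Final heap: [24, 42, 50, 50]


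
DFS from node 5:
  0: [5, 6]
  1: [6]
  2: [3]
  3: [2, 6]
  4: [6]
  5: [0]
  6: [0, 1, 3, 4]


Visit 5, push [0]
Visit 0, push [6]
Visit 6, push [4, 3, 1]
Visit 1, push []
Visit 3, push [2]
Visit 2, push []
Visit 4, push []

DFS order: [5, 0, 6, 1, 3, 2, 4]


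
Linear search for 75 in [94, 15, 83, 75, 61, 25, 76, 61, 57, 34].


i=0: 94!=75
i=1: 15!=75
i=2: 83!=75
i=3: 75==75 found!

Found at 3, 4 comps


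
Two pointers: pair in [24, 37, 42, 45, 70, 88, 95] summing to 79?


lo=0(24)+hi=6(95)=119
lo=0(24)+hi=5(88)=112
lo=0(24)+hi=4(70)=94
lo=0(24)+hi=3(45)=69
lo=1(37)+hi=3(45)=82
lo=1(37)+hi=2(42)=79

Yes: 37+42=79


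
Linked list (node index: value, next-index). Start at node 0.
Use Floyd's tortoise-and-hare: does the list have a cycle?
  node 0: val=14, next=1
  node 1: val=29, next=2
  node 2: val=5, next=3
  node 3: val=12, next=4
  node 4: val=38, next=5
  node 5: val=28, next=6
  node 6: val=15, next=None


Floyd's tortoise (slow, +1) and hare (fast, +2):
  init: slow=0, fast=0
  step 1: slow=1, fast=2
  step 2: slow=2, fast=4
  step 3: slow=3, fast=6
  step 4: fast -> None, no cycle

Cycle: no


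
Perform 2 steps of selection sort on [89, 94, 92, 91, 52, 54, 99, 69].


Initial: [89, 94, 92, 91, 52, 54, 99, 69]
Step 1: min=52 at 4
  Swap: [52, 94, 92, 91, 89, 54, 99, 69]
Step 2: min=54 at 5
  Swap: [52, 54, 92, 91, 89, 94, 99, 69]

After 2 steps: [52, 54, 92, 91, 89, 94, 99, 69]


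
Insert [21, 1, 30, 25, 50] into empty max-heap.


Insert 21: [21]
Insert 1: [21, 1]
Insert 30: [30, 1, 21]
Insert 25: [30, 25, 21, 1]
Insert 50: [50, 30, 21, 1, 25]

Final heap: [50, 30, 21, 1, 25]


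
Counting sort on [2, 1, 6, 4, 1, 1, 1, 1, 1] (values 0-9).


Input: [2, 1, 6, 4, 1, 1, 1, 1, 1]
Counts: [0, 6, 1, 0, 1, 0, 1, 0, 0, 0]

Sorted: [1, 1, 1, 1, 1, 1, 2, 4, 6]


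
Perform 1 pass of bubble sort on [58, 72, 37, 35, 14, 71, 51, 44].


Initial: [58, 72, 37, 35, 14, 71, 51, 44]
Pass 1: [58, 37, 35, 14, 71, 51, 44, 72] (6 swaps)

After 1 pass: [58, 37, 35, 14, 71, 51, 44, 72]


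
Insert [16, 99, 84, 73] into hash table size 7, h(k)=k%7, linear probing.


Insert 16: h=2 -> slot 2
Insert 99: h=1 -> slot 1
Insert 84: h=0 -> slot 0
Insert 73: h=3 -> slot 3

Table: [84, 99, 16, 73, None, None, None]


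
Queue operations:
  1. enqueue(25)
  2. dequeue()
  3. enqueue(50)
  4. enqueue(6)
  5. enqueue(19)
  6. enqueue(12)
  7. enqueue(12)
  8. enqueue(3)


enqueue(25) -> [25]
dequeue()->25, []
enqueue(50) -> [50]
enqueue(6) -> [50, 6]
enqueue(19) -> [50, 6, 19]
enqueue(12) -> [50, 6, 19, 12]
enqueue(12) -> [50, 6, 19, 12, 12]
enqueue(3) -> [50, 6, 19, 12, 12, 3]

Final queue: [50, 6, 19, 12, 12, 3]


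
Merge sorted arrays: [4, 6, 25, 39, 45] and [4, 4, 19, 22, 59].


Take 4 from A
Take 4 from B
Take 4 from B
Take 6 from A
Take 19 from B
Take 22 from B
Take 25 from A
Take 39 from A
Take 45 from A

Merged: [4, 4, 4, 6, 19, 22, 25, 39, 45, 59]


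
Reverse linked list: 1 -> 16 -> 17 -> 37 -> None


Step 1: curr=1, set curr.next=prev(None) | reversed so far: 1
Step 2: curr=16, set curr.next=prev(1) | reversed so far: 16 -> 1
Step 3: curr=17, set curr.next=prev(16) | reversed so far: 17 -> 16 -> 1
Step 4: curr=37, set curr.next=prev(17) | reversed so far: 37 -> 17 -> 16 -> 1

37 -> 17 -> 16 -> 1 -> None


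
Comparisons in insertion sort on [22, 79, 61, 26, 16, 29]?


Algorithm: insertion sort
Input: [22, 79, 61, 26, 16, 29]
Sorted: [16, 22, 26, 29, 61, 79]

13


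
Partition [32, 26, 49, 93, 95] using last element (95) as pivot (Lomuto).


Pivot: 95
  32 <= 95: advance i (no swap)
  26 <= 95: advance i (no swap)
  49 <= 95: advance i (no swap)
  93 <= 95: advance i (no swap)
Place pivot at 4: [32, 26, 49, 93, 95]

Partitioned: [32, 26, 49, 93, 95]


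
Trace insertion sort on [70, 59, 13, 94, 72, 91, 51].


Initial: [70, 59, 13, 94, 72, 91, 51]
Insert 59: [59, 70, 13, 94, 72, 91, 51]
Insert 13: [13, 59, 70, 94, 72, 91, 51]
Insert 94: [13, 59, 70, 94, 72, 91, 51]
Insert 72: [13, 59, 70, 72, 94, 91, 51]
Insert 91: [13, 59, 70, 72, 91, 94, 51]
Insert 51: [13, 51, 59, 70, 72, 91, 94]

Sorted: [13, 51, 59, 70, 72, 91, 94]


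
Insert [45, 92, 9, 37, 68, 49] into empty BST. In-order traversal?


Insert 45: root
Insert 92: R from 45
Insert 9: L from 45
Insert 37: L from 45 -> R from 9
Insert 68: R from 45 -> L from 92
Insert 49: R from 45 -> L from 92 -> L from 68

In-order: [9, 37, 45, 49, 68, 92]


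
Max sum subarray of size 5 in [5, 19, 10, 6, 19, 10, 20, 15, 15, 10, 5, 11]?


[0:5]: 59
[1:6]: 64
[2:7]: 65
[3:8]: 70
[4:9]: 79
[5:10]: 70
[6:11]: 65
[7:12]: 56

Max: 79 at [4:9]


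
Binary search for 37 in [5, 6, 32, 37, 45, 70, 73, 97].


Step 1: lo=0, hi=7, mid=3, val=37

Found at index 3


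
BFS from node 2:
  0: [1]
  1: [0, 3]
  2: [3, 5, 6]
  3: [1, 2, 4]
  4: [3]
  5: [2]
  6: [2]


Visit 2, enqueue [3, 5, 6]
Visit 3, enqueue [1, 4]
Visit 5, enqueue []
Visit 6, enqueue []
Visit 1, enqueue [0]
Visit 4, enqueue []
Visit 0, enqueue []

BFS order: [2, 3, 5, 6, 1, 4, 0]


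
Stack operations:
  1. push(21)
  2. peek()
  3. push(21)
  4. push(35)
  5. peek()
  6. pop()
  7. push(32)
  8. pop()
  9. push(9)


push(21) -> [21]
peek()->21
push(21) -> [21, 21]
push(35) -> [21, 21, 35]
peek()->35
pop()->35, [21, 21]
push(32) -> [21, 21, 32]
pop()->32, [21, 21]
push(9) -> [21, 21, 9]

Final stack: [21, 21, 9]


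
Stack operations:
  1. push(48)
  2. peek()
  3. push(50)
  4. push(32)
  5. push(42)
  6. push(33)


push(48) -> [48]
peek()->48
push(50) -> [48, 50]
push(32) -> [48, 50, 32]
push(42) -> [48, 50, 32, 42]
push(33) -> [48, 50, 32, 42, 33]

Final stack: [48, 50, 32, 42, 33]


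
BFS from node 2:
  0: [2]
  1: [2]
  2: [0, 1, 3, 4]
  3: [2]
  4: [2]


Visit 2, enqueue [0, 1, 3, 4]
Visit 0, enqueue []
Visit 1, enqueue []
Visit 3, enqueue []
Visit 4, enqueue []

BFS order: [2, 0, 1, 3, 4]


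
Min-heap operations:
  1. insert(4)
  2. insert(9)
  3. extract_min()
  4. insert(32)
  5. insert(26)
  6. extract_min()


insert(4) -> [4]
insert(9) -> [4, 9]
extract_min()->4, [9]
insert(32) -> [9, 32]
insert(26) -> [9, 32, 26]
extract_min()->9, [26, 32]

Final heap: [26, 32]


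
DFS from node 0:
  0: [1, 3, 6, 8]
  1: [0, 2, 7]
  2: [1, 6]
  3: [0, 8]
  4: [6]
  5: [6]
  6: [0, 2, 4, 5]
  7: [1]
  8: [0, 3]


Visit 0, push [8, 6, 3, 1]
Visit 1, push [7, 2]
Visit 2, push [6]
Visit 6, push [5, 4]
Visit 4, push []
Visit 5, push []
Visit 7, push []
Visit 3, push [8]
Visit 8, push []

DFS order: [0, 1, 2, 6, 4, 5, 7, 3, 8]


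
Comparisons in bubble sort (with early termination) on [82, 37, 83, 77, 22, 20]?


Algorithm: bubble sort (with early termination)
Input: [82, 37, 83, 77, 22, 20]
Sorted: [20, 22, 37, 77, 82, 83]

15


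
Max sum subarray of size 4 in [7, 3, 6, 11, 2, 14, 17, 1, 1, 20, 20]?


[0:4]: 27
[1:5]: 22
[2:6]: 33
[3:7]: 44
[4:8]: 34
[5:9]: 33
[6:10]: 39
[7:11]: 42

Max: 44 at [3:7]


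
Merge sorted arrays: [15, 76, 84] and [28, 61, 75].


Take 15 from A
Take 28 from B
Take 61 from B
Take 75 from B

Merged: [15, 28, 61, 75, 76, 84]


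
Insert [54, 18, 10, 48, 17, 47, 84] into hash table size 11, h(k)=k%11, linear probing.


Insert 54: h=10 -> slot 10
Insert 18: h=7 -> slot 7
Insert 10: h=10, 1 probes -> slot 0
Insert 48: h=4 -> slot 4
Insert 17: h=6 -> slot 6
Insert 47: h=3 -> slot 3
Insert 84: h=7, 1 probes -> slot 8

Table: [10, None, None, 47, 48, None, 17, 18, 84, None, 54]


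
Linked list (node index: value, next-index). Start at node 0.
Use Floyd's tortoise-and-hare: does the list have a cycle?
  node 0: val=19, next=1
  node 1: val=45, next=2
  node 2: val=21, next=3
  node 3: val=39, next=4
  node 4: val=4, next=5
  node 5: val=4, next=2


Floyd's tortoise (slow, +1) and hare (fast, +2):
  init: slow=0, fast=0
  step 1: slow=1, fast=2
  step 2: slow=2, fast=4
  step 3: slow=3, fast=2
  step 4: slow=4, fast=4
  slow == fast at node 4: cycle detected

Cycle: yes


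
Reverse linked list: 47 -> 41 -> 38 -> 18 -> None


Step 1: curr=47, set curr.next=prev(None) | reversed so far: 47
Step 2: curr=41, set curr.next=prev(47) | reversed so far: 41 -> 47
Step 3: curr=38, set curr.next=prev(41) | reversed so far: 38 -> 41 -> 47
Step 4: curr=18, set curr.next=prev(38) | reversed so far: 18 -> 38 -> 41 -> 47

18 -> 38 -> 41 -> 47 -> None


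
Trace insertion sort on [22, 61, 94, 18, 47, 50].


Initial: [22, 61, 94, 18, 47, 50]
Insert 61: [22, 61, 94, 18, 47, 50]
Insert 94: [22, 61, 94, 18, 47, 50]
Insert 18: [18, 22, 61, 94, 47, 50]
Insert 47: [18, 22, 47, 61, 94, 50]
Insert 50: [18, 22, 47, 50, 61, 94]

Sorted: [18, 22, 47, 50, 61, 94]


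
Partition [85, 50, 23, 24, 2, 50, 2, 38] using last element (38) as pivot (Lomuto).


Pivot: 38
  23 <= 38: swap -> [23, 50, 85, 24, 2, 50, 2, 38]
  24 <= 38: swap -> [23, 24, 85, 50, 2, 50, 2, 38]
  2 <= 38: swap -> [23, 24, 2, 50, 85, 50, 2, 38]
  2 <= 38: swap -> [23, 24, 2, 2, 85, 50, 50, 38]
Place pivot at 4: [23, 24, 2, 2, 38, 50, 50, 85]

Partitioned: [23, 24, 2, 2, 38, 50, 50, 85]


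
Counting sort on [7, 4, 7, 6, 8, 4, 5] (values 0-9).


Input: [7, 4, 7, 6, 8, 4, 5]
Counts: [0, 0, 0, 0, 2, 1, 1, 2, 1, 0]

Sorted: [4, 4, 5, 6, 7, 7, 8]


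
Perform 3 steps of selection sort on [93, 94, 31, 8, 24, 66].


Initial: [93, 94, 31, 8, 24, 66]
Step 1: min=8 at 3
  Swap: [8, 94, 31, 93, 24, 66]
Step 2: min=24 at 4
  Swap: [8, 24, 31, 93, 94, 66]
Step 3: min=31 at 2
  Swap: [8, 24, 31, 93, 94, 66]

After 3 steps: [8, 24, 31, 93, 94, 66]


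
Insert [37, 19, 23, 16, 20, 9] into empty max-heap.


Insert 37: [37]
Insert 19: [37, 19]
Insert 23: [37, 19, 23]
Insert 16: [37, 19, 23, 16]
Insert 20: [37, 20, 23, 16, 19]
Insert 9: [37, 20, 23, 16, 19, 9]

Final heap: [37, 20, 23, 16, 19, 9]


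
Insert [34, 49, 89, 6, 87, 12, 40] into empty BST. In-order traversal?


Insert 34: root
Insert 49: R from 34
Insert 89: R from 34 -> R from 49
Insert 6: L from 34
Insert 87: R from 34 -> R from 49 -> L from 89
Insert 12: L from 34 -> R from 6
Insert 40: R from 34 -> L from 49

In-order: [6, 12, 34, 40, 49, 87, 89]


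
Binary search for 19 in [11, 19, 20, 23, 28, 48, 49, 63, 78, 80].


Step 1: lo=0, hi=9, mid=4, val=28
Step 2: lo=0, hi=3, mid=1, val=19

Found at index 1


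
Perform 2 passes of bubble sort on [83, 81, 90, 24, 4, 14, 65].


Initial: [83, 81, 90, 24, 4, 14, 65]
Pass 1: [81, 83, 24, 4, 14, 65, 90] (5 swaps)
Pass 2: [81, 24, 4, 14, 65, 83, 90] (4 swaps)

After 2 passes: [81, 24, 4, 14, 65, 83, 90]


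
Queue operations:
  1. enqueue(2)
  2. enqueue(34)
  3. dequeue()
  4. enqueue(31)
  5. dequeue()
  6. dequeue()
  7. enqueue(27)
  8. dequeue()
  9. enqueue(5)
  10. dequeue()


enqueue(2) -> [2]
enqueue(34) -> [2, 34]
dequeue()->2, [34]
enqueue(31) -> [34, 31]
dequeue()->34, [31]
dequeue()->31, []
enqueue(27) -> [27]
dequeue()->27, []
enqueue(5) -> [5]
dequeue()->5, []

Final queue: []


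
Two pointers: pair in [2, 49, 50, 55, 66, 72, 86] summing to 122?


lo=0(2)+hi=6(86)=88
lo=1(49)+hi=6(86)=135
lo=1(49)+hi=5(72)=121
lo=2(50)+hi=5(72)=122

Yes: 50+72=122


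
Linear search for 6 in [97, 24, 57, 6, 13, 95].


i=0: 97!=6
i=1: 24!=6
i=2: 57!=6
i=3: 6==6 found!

Found at 3, 4 comps


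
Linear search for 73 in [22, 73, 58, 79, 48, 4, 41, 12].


i=0: 22!=73
i=1: 73==73 found!

Found at 1, 2 comps


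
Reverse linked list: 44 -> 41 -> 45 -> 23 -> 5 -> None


Step 1: curr=44, set curr.next=prev(None) | reversed so far: 44
Step 2: curr=41, set curr.next=prev(44) | reversed so far: 41 -> 44
Step 3: curr=45, set curr.next=prev(41) | reversed so far: 45 -> 41 -> 44
Step 4: curr=23, set curr.next=prev(45) | reversed so far: 23 -> 45 -> 41 -> 44
Step 5: curr=5, set curr.next=prev(23) | reversed so far: 5 -> 23 -> 45 -> 41 -> 44

5 -> 23 -> 45 -> 41 -> 44 -> None


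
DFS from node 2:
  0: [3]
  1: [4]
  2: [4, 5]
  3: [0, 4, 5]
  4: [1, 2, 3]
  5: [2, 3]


Visit 2, push [5, 4]
Visit 4, push [3, 1]
Visit 1, push []
Visit 3, push [5, 0]
Visit 0, push []
Visit 5, push []

DFS order: [2, 4, 1, 3, 0, 5]


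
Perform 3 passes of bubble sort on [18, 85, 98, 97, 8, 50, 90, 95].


Initial: [18, 85, 98, 97, 8, 50, 90, 95]
Pass 1: [18, 85, 97, 8, 50, 90, 95, 98] (5 swaps)
Pass 2: [18, 85, 8, 50, 90, 95, 97, 98] (4 swaps)
Pass 3: [18, 8, 50, 85, 90, 95, 97, 98] (2 swaps)

After 3 passes: [18, 8, 50, 85, 90, 95, 97, 98]


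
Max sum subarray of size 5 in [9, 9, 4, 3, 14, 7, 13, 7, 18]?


[0:5]: 39
[1:6]: 37
[2:7]: 41
[3:8]: 44
[4:9]: 59

Max: 59 at [4:9]


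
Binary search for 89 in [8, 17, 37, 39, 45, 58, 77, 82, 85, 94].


Step 1: lo=0, hi=9, mid=4, val=45
Step 2: lo=5, hi=9, mid=7, val=82
Step 3: lo=8, hi=9, mid=8, val=85
Step 4: lo=9, hi=9, mid=9, val=94

Not found


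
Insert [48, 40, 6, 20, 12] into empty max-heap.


Insert 48: [48]
Insert 40: [48, 40]
Insert 6: [48, 40, 6]
Insert 20: [48, 40, 6, 20]
Insert 12: [48, 40, 6, 20, 12]

Final heap: [48, 40, 6, 20, 12]


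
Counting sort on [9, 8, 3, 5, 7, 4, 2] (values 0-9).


Input: [9, 8, 3, 5, 7, 4, 2]
Counts: [0, 0, 1, 1, 1, 1, 0, 1, 1, 1]

Sorted: [2, 3, 4, 5, 7, 8, 9]


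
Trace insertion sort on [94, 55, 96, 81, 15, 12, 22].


Initial: [94, 55, 96, 81, 15, 12, 22]
Insert 55: [55, 94, 96, 81, 15, 12, 22]
Insert 96: [55, 94, 96, 81, 15, 12, 22]
Insert 81: [55, 81, 94, 96, 15, 12, 22]
Insert 15: [15, 55, 81, 94, 96, 12, 22]
Insert 12: [12, 15, 55, 81, 94, 96, 22]
Insert 22: [12, 15, 22, 55, 81, 94, 96]

Sorted: [12, 15, 22, 55, 81, 94, 96]


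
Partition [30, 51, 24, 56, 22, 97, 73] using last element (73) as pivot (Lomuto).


Pivot: 73
  30 <= 73: advance i (no swap)
  51 <= 73: advance i (no swap)
  24 <= 73: advance i (no swap)
  56 <= 73: advance i (no swap)
  22 <= 73: advance i (no swap)
Place pivot at 5: [30, 51, 24, 56, 22, 73, 97]

Partitioned: [30, 51, 24, 56, 22, 73, 97]


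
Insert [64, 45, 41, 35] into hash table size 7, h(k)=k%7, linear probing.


Insert 64: h=1 -> slot 1
Insert 45: h=3 -> slot 3
Insert 41: h=6 -> slot 6
Insert 35: h=0 -> slot 0

Table: [35, 64, None, 45, None, None, 41]


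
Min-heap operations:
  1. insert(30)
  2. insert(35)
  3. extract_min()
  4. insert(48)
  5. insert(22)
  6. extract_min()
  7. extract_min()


insert(30) -> [30]
insert(35) -> [30, 35]
extract_min()->30, [35]
insert(48) -> [35, 48]
insert(22) -> [22, 48, 35]
extract_min()->22, [35, 48]
extract_min()->35, [48]

Final heap: [48]


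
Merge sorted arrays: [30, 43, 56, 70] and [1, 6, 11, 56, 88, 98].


Take 1 from B
Take 6 from B
Take 11 from B
Take 30 from A
Take 43 from A
Take 56 from A
Take 56 from B
Take 70 from A

Merged: [1, 6, 11, 30, 43, 56, 56, 70, 88, 98]


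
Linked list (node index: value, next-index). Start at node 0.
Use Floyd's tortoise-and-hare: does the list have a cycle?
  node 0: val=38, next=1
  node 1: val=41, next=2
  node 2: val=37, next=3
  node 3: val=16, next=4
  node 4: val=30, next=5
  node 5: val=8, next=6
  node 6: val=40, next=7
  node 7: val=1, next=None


Floyd's tortoise (slow, +1) and hare (fast, +2):
  init: slow=0, fast=0
  step 1: slow=1, fast=2
  step 2: slow=2, fast=4
  step 3: slow=3, fast=6
  step 4: fast 6->7->None, no cycle

Cycle: no


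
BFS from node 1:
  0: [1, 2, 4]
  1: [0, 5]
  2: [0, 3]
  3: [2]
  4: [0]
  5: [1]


Visit 1, enqueue [0, 5]
Visit 0, enqueue [2, 4]
Visit 5, enqueue []
Visit 2, enqueue [3]
Visit 4, enqueue []
Visit 3, enqueue []

BFS order: [1, 0, 5, 2, 4, 3]


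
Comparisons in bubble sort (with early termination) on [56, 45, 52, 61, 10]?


Algorithm: bubble sort (with early termination)
Input: [56, 45, 52, 61, 10]
Sorted: [10, 45, 52, 56, 61]

10


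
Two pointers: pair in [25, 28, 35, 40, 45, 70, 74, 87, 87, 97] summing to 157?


lo=0(25)+hi=9(97)=122
lo=1(28)+hi=9(97)=125
lo=2(35)+hi=9(97)=132
lo=3(40)+hi=9(97)=137
lo=4(45)+hi=9(97)=142
lo=5(70)+hi=9(97)=167
lo=5(70)+hi=8(87)=157

Yes: 70+87=157


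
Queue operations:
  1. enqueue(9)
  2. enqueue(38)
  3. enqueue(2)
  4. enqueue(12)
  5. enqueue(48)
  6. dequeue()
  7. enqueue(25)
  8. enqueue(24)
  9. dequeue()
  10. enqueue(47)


enqueue(9) -> [9]
enqueue(38) -> [9, 38]
enqueue(2) -> [9, 38, 2]
enqueue(12) -> [9, 38, 2, 12]
enqueue(48) -> [9, 38, 2, 12, 48]
dequeue()->9, [38, 2, 12, 48]
enqueue(25) -> [38, 2, 12, 48, 25]
enqueue(24) -> [38, 2, 12, 48, 25, 24]
dequeue()->38, [2, 12, 48, 25, 24]
enqueue(47) -> [2, 12, 48, 25, 24, 47]

Final queue: [2, 12, 48, 25, 24, 47]


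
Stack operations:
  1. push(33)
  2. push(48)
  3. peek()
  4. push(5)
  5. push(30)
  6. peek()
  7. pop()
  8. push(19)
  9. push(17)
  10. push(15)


push(33) -> [33]
push(48) -> [33, 48]
peek()->48
push(5) -> [33, 48, 5]
push(30) -> [33, 48, 5, 30]
peek()->30
pop()->30, [33, 48, 5]
push(19) -> [33, 48, 5, 19]
push(17) -> [33, 48, 5, 19, 17]
push(15) -> [33, 48, 5, 19, 17, 15]

Final stack: [33, 48, 5, 19, 17, 15]


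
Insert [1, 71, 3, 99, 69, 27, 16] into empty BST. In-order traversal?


Insert 1: root
Insert 71: R from 1
Insert 3: R from 1 -> L from 71
Insert 99: R from 1 -> R from 71
Insert 69: R from 1 -> L from 71 -> R from 3
Insert 27: R from 1 -> L from 71 -> R from 3 -> L from 69
Insert 16: R from 1 -> L from 71 -> R from 3 -> L from 69 -> L from 27

In-order: [1, 3, 16, 27, 69, 71, 99]


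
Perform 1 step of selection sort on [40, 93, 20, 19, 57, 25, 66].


Initial: [40, 93, 20, 19, 57, 25, 66]
Step 1: min=19 at 3
  Swap: [19, 93, 20, 40, 57, 25, 66]

After 1 step: [19, 93, 20, 40, 57, 25, 66]


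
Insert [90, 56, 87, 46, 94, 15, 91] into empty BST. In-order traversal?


Insert 90: root
Insert 56: L from 90
Insert 87: L from 90 -> R from 56
Insert 46: L from 90 -> L from 56
Insert 94: R from 90
Insert 15: L from 90 -> L from 56 -> L from 46
Insert 91: R from 90 -> L from 94

In-order: [15, 46, 56, 87, 90, 91, 94]


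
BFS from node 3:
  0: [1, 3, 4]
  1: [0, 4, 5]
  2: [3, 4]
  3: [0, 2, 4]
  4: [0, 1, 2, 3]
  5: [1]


Visit 3, enqueue [0, 2, 4]
Visit 0, enqueue [1]
Visit 2, enqueue []
Visit 4, enqueue []
Visit 1, enqueue [5]
Visit 5, enqueue []

BFS order: [3, 0, 2, 4, 1, 5]


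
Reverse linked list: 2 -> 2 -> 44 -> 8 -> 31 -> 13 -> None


Step 1: curr=2, set curr.next=prev(None) | reversed so far: 2
Step 2: curr=2, set curr.next=prev(2) | reversed so far: 2 -> 2
Step 3: curr=44, set curr.next=prev(2) | reversed so far: 44 -> 2 -> 2
Step 4: curr=8, set curr.next=prev(44) | reversed so far: 8 -> 44 -> 2 -> 2
Step 5: curr=31, set curr.next=prev(8) | reversed so far: 31 -> 8 -> 44 -> 2 -> 2
Step 6: curr=13, set curr.next=prev(31) | reversed so far: 13 -> 31 -> 8 -> 44 -> 2 -> 2

13 -> 31 -> 8 -> 44 -> 2 -> 2 -> None


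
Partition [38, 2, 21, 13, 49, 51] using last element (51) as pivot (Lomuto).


Pivot: 51
  38 <= 51: advance i (no swap)
  2 <= 51: advance i (no swap)
  21 <= 51: advance i (no swap)
  13 <= 51: advance i (no swap)
  49 <= 51: advance i (no swap)
Place pivot at 5: [38, 2, 21, 13, 49, 51]

Partitioned: [38, 2, 21, 13, 49, 51]


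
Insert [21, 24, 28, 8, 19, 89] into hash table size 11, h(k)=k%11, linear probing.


Insert 21: h=10 -> slot 10
Insert 24: h=2 -> slot 2
Insert 28: h=6 -> slot 6
Insert 8: h=8 -> slot 8
Insert 19: h=8, 1 probes -> slot 9
Insert 89: h=1 -> slot 1

Table: [None, 89, 24, None, None, None, 28, None, 8, 19, 21]


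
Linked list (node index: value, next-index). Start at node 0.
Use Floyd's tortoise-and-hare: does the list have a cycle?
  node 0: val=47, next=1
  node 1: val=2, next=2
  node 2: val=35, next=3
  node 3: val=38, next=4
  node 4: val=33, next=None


Floyd's tortoise (slow, +1) and hare (fast, +2):
  init: slow=0, fast=0
  step 1: slow=1, fast=2
  step 2: slow=2, fast=4
  step 3: fast -> None, no cycle

Cycle: no
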